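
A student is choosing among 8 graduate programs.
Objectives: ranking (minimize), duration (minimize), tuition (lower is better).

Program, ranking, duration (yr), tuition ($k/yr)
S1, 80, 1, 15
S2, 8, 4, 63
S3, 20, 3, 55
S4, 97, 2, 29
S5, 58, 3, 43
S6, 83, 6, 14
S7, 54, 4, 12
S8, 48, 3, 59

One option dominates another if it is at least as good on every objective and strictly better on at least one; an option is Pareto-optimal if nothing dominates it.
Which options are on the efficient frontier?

S1, S2, S3, S5, S7

S1: not dominated (best duration).
S2: not dominated (best ranking).
S3: not dominated.
S4: dominated by S1 (ranking 80≤97, duration 1≤2, tuition 15≤29).
S5: not dominated.
S6: dominated by S7 (ranking 54≤83, duration 4≤6, tuition 12≤14).
S7: not dominated (best tuition).
S8: dominated by S3 (ranking 20≤48, duration 3≤3, tuition 55≤59).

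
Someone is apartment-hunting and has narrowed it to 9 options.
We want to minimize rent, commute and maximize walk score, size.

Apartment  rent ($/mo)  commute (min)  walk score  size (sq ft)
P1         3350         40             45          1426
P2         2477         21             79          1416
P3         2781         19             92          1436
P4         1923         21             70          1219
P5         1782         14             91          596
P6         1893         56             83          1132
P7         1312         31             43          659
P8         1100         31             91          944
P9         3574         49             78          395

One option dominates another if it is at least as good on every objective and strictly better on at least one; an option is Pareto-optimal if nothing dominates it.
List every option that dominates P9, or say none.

P2: rent 2477≤3574, commute 21≤49, walk score 79≥78, size 1416≥395 — dominates P9.
P3: rent 2781≤3574, commute 19≤49, walk score 92≥78, size 1436≥395 — dominates P9.
P5: rent 1782≤3574, commute 14≤49, walk score 91≥78, size 596≥395 — dominates P9.
P8: rent 1100≤3574, commute 31≤49, walk score 91≥78, size 944≥395 — dominates P9.
Others (P1, P4, P6, P7) are each worse than P9 on at least one objective.

P2, P3, P5, P8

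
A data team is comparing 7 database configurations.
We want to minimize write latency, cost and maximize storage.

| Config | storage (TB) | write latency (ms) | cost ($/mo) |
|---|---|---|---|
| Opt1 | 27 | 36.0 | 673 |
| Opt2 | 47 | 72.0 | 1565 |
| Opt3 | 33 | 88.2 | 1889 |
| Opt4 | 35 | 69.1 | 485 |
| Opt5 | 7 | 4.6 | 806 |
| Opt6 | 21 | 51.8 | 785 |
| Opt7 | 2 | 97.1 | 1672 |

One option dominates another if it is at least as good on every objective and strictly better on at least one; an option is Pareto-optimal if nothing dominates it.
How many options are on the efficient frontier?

Opt1: not dominated.
Opt2: not dominated (best storage).
Opt3: dominated by Opt2 (storage 47≥33, write latency 72.0≤88.2, cost 1565≤1889).
Opt4: not dominated (best cost).
Opt5: not dominated (best write latency).
Opt6: dominated by Opt1 (storage 27≥21, write latency 36.0≤51.8, cost 673≤785).
Opt7: dominated by Opt1 (storage 27≥2, write latency 36.0≤97.1, cost 673≤1672).
Pareto-optimal: Opt1, Opt2, Opt4, Opt5 → 4.

4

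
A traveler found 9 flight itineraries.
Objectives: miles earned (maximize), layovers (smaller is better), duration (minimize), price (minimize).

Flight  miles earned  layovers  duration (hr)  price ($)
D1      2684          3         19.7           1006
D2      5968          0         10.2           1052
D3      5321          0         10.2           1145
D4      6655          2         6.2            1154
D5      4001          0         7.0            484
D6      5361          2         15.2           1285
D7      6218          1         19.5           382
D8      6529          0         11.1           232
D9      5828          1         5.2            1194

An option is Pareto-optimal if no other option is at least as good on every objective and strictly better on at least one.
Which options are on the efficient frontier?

D1: dominated by D5 (miles earned 4001≥2684, layovers 0≤3, duration 7.0≤19.7, price 484≤1006).
D2: not dominated.
D3: dominated by D2 (miles earned 5968≥5321, layovers 0≤0, duration 10.2≤10.2, price 1052≤1145).
D4: not dominated (best miles earned).
D5: not dominated.
D6: dominated by D2 (miles earned 5968≥5361, layovers 0≤2, duration 10.2≤15.2, price 1052≤1285).
D7: dominated by D8 (miles earned 6529≥6218, layovers 0≤1, duration 11.1≤19.5, price 232≤382).
D8: not dominated (best price).
D9: not dominated (best duration).

D2, D4, D5, D8, D9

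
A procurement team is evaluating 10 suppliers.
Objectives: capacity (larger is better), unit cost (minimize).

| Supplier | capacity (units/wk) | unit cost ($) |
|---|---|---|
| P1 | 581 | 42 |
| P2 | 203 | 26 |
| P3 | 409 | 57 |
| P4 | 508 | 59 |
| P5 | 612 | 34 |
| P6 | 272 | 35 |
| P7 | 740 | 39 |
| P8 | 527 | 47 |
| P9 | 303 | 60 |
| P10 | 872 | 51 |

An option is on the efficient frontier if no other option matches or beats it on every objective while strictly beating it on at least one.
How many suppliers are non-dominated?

4

P1: dominated by P5 (capacity 612≥581, unit cost 34≤42).
P2: not dominated (best unit cost).
P3: dominated by P1 (capacity 581≥409, unit cost 42≤57).
P4: dominated by P1 (capacity 581≥508, unit cost 42≤59).
P5: not dominated.
P6: dominated by P5 (capacity 612≥272, unit cost 34≤35).
P7: not dominated.
P8: dominated by P1 (capacity 581≥527, unit cost 42≤47).
P9: dominated by P1 (capacity 581≥303, unit cost 42≤60).
P10: not dominated (best capacity).
Pareto-optimal: P2, P5, P7, P10 → 4.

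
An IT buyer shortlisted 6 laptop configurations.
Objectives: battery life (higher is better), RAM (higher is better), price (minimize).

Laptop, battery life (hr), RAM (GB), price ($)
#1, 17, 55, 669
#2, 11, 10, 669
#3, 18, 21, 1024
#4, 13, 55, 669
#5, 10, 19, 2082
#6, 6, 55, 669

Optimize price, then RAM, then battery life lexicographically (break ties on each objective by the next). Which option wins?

#1

First minimize price: best is 669, kept {#1, #2, #4, #6}.
Then maximize RAM: best is 55, kept {#1, #4, #6}.
Then maximize battery life: best is 17, kept {#1}.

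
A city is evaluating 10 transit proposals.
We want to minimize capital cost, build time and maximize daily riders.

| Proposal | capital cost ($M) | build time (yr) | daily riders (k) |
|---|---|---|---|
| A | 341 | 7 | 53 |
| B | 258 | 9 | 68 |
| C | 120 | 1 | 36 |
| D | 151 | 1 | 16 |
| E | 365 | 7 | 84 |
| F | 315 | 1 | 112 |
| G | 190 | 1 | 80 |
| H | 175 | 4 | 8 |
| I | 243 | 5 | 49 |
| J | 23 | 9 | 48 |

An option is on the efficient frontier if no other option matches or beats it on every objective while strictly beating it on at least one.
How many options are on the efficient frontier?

A: dominated by F (capital cost 315≤341, build time 1≤7, daily riders 112≥53).
B: dominated by G (capital cost 190≤258, build time 1≤9, daily riders 80≥68).
C: not dominated.
D: dominated by C (capital cost 120≤151, build time 1≤1, daily riders 36≥16).
E: dominated by F (capital cost 315≤365, build time 1≤7, daily riders 112≥84).
F: not dominated (best daily riders).
G: not dominated.
H: dominated by C (capital cost 120≤175, build time 1≤4, daily riders 36≥8).
I: dominated by G (capital cost 190≤243, build time 1≤5, daily riders 80≥49).
J: not dominated (best capital cost).
Pareto-optimal: C, F, G, J → 4.

4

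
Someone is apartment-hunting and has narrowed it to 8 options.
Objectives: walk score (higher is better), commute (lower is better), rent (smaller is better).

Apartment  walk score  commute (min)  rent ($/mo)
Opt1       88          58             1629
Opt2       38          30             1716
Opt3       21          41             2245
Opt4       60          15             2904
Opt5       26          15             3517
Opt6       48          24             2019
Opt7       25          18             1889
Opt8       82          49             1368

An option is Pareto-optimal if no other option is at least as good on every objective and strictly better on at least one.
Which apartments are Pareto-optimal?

Opt1: not dominated (best walk score).
Opt2: not dominated.
Opt3: dominated by Opt2 (walk score 38≥21, commute 30≤41, rent 1716≤2245).
Opt4: not dominated.
Opt5: dominated by Opt4 (walk score 60≥26, commute 15≤15, rent 2904≤3517).
Opt6: not dominated.
Opt7: not dominated.
Opt8: not dominated (best rent).

Opt1, Opt2, Opt4, Opt6, Opt7, Opt8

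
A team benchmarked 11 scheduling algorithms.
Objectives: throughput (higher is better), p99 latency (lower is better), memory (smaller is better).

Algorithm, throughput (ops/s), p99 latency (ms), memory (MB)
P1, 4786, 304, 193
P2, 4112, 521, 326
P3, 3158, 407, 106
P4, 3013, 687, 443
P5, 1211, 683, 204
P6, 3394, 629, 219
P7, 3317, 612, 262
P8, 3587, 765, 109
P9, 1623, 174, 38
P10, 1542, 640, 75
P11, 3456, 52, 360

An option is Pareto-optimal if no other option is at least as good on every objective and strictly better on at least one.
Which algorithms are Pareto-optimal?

P1: not dominated (best throughput).
P2: dominated by P1 (throughput 4786≥4112, p99 latency 304≤521, memory 193≤326).
P3: not dominated.
P4: dominated by P1 (throughput 4786≥3013, p99 latency 304≤687, memory 193≤443).
P5: dominated by P1 (throughput 4786≥1211, p99 latency 304≤683, memory 193≤204).
P6: dominated by P1 (throughput 4786≥3394, p99 latency 304≤629, memory 193≤219).
P7: dominated by P1 (throughput 4786≥3317, p99 latency 304≤612, memory 193≤262).
P8: not dominated.
P9: not dominated (best memory).
P10: dominated by P9 (throughput 1623≥1542, p99 latency 174≤640, memory 38≤75).
P11: not dominated (best p99 latency).

P1, P3, P8, P9, P11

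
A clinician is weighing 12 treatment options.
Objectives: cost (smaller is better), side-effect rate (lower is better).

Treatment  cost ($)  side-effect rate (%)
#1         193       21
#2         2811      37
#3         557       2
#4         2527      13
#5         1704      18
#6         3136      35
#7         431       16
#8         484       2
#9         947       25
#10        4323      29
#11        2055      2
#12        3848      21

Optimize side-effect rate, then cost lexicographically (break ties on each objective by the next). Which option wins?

#8

First minimize side-effect rate: best is 2, kept {#3, #8, #11}.
Then minimize cost: best is 484, kept {#8}.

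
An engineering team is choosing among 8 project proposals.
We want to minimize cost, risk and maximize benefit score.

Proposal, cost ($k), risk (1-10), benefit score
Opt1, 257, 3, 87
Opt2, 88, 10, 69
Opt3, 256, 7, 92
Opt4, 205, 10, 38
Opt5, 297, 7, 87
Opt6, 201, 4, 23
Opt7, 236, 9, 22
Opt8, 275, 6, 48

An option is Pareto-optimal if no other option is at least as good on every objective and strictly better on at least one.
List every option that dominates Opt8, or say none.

Opt1

Opt1: cost 257≤275, risk 3≤6, benefit score 87≥48 — dominates Opt8.
Others (Opt2, Opt3, Opt4, Opt5, Opt6, Opt7) are each worse than Opt8 on at least one objective.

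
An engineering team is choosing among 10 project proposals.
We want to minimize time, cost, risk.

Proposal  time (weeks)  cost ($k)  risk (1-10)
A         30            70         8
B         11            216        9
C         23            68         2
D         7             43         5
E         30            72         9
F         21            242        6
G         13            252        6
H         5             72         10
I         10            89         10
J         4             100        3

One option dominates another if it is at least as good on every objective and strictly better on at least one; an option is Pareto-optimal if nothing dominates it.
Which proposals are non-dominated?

A: dominated by C (time 23≤30, cost 68≤70, risk 2≤8).
B: dominated by D (time 7≤11, cost 43≤216, risk 5≤9).
C: not dominated (best risk).
D: not dominated (best cost).
E: dominated by A (time 30≤30, cost 70≤72, risk 8≤9).
F: dominated by D (time 7≤21, cost 43≤242, risk 5≤6).
G: dominated by D (time 7≤13, cost 43≤252, risk 5≤6).
H: not dominated.
I: dominated by D (time 7≤10, cost 43≤89, risk 5≤10).
J: not dominated (best time).

C, D, H, J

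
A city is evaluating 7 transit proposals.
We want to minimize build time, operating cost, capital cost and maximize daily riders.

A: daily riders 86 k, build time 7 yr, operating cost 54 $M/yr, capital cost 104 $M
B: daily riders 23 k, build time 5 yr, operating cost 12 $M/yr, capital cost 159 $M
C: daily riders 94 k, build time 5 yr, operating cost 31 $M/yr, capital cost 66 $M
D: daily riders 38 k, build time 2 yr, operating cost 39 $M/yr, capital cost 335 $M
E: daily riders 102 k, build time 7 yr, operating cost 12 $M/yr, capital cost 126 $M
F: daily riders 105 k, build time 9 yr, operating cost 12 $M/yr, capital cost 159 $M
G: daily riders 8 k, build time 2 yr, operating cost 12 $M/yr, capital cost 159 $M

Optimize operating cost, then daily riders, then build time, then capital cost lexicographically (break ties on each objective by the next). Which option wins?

F

First minimize operating cost: best is 12, kept {B, E, F, G}.
Then maximize daily riders: best is 105, kept {F}.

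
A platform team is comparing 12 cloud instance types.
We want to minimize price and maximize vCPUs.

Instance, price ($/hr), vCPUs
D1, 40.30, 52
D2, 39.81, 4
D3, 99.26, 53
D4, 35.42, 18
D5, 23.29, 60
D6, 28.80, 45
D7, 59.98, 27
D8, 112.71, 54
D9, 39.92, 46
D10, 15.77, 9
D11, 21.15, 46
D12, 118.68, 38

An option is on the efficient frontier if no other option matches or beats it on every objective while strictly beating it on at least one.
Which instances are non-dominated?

D5, D10, D11

D1: dominated by D5 (price 23.29≤40.30, vCPUs 60≥52).
D2: dominated by D4 (price 35.42≤39.81, vCPUs 18≥4).
D3: dominated by D5 (price 23.29≤99.26, vCPUs 60≥53).
D4: dominated by D5 (price 23.29≤35.42, vCPUs 60≥18).
D5: not dominated (best vCPUs).
D6: dominated by D5 (price 23.29≤28.80, vCPUs 60≥45).
D7: dominated by D1 (price 40.30≤59.98, vCPUs 52≥27).
D8: dominated by D5 (price 23.29≤112.71, vCPUs 60≥54).
D9: dominated by D5 (price 23.29≤39.92, vCPUs 60≥46).
D10: not dominated (best price).
D11: not dominated.
D12: dominated by D1 (price 40.30≤118.68, vCPUs 52≥38).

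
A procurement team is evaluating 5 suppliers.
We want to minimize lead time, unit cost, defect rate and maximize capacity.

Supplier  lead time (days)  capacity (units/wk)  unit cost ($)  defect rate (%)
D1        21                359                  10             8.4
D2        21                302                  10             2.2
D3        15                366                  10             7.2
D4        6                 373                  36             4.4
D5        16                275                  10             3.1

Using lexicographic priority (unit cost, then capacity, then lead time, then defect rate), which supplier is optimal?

First minimize unit cost: best is 10, kept {D1, D2, D3, D5}.
Then maximize capacity: best is 366, kept {D3}.

D3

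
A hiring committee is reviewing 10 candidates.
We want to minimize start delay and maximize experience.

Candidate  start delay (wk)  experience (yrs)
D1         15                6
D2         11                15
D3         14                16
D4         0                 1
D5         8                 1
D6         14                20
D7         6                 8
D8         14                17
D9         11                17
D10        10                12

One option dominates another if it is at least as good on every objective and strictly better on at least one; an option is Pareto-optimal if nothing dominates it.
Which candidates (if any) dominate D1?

D2: start delay 11≤15, experience 15≥6 — dominates D1.
D3: start delay 14≤15, experience 16≥6 — dominates D1.
D6: start delay 14≤15, experience 20≥6 — dominates D1.
D7: start delay 6≤15, experience 8≥6 — dominates D1.
D8: start delay 14≤15, experience 17≥6 — dominates D1.
D9: start delay 11≤15, experience 17≥6 — dominates D1.
D10: start delay 10≤15, experience 12≥6 — dominates D1.
Others (D4, D5) are each worse than D1 on at least one objective.

D2, D3, D6, D7, D8, D9, D10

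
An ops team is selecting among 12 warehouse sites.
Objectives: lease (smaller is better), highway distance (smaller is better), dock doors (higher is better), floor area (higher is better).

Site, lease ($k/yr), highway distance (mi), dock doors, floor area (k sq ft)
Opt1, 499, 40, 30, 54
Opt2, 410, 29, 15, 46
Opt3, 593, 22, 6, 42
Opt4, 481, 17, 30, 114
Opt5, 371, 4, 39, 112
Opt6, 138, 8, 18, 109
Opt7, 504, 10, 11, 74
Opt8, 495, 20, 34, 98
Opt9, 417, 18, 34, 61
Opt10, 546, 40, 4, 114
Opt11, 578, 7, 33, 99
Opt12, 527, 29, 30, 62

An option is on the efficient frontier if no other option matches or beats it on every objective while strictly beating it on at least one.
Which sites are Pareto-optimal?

Opt1: dominated by Opt4 (lease 481≤499, highway distance 17≤40, dock doors 30≥30, floor area 114≥54).
Opt2: dominated by Opt5 (lease 371≤410, highway distance 4≤29, dock doors 39≥15, floor area 112≥46).
Opt3: dominated by Opt4 (lease 481≤593, highway distance 17≤22, dock doors 30≥6, floor area 114≥42).
Opt4: not dominated.
Opt5: not dominated (best highway distance).
Opt6: not dominated (best lease).
Opt7: dominated by Opt5 (lease 371≤504, highway distance 4≤10, dock doors 39≥11, floor area 112≥74).
Opt8: dominated by Opt5 (lease 371≤495, highway distance 4≤20, dock doors 39≥34, floor area 112≥98).
Opt9: dominated by Opt5 (lease 371≤417, highway distance 4≤18, dock doors 39≥34, floor area 112≥61).
Opt10: dominated by Opt4 (lease 481≤546, highway distance 17≤40, dock doors 30≥4, floor area 114≥114).
Opt11: dominated by Opt5 (lease 371≤578, highway distance 4≤7, dock doors 39≥33, floor area 112≥99).
Opt12: dominated by Opt4 (lease 481≤527, highway distance 17≤29, dock doors 30≥30, floor area 114≥62).

Opt4, Opt5, Opt6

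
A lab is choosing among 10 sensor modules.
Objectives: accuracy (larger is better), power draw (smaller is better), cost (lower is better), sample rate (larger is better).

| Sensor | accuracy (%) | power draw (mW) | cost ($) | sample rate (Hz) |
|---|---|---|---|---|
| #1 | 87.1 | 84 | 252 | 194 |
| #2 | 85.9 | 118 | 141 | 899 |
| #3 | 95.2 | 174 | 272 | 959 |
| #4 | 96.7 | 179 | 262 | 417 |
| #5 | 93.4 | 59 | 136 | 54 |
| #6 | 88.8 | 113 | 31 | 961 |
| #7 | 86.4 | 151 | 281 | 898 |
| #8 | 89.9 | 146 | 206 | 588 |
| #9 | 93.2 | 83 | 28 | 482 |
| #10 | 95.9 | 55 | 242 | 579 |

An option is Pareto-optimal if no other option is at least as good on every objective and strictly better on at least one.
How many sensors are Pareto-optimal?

#1: dominated by #9 (accuracy 93.2≥87.1, power draw 83≤84, cost 28≤252, sample rate 482≥194).
#2: dominated by #6 (accuracy 88.8≥85.9, power draw 113≤118, cost 31≤141, sample rate 961≥899).
#3: not dominated.
#4: not dominated (best accuracy).
#5: not dominated.
#6: not dominated (best sample rate).
#7: dominated by #6 (accuracy 88.8≥86.4, power draw 113≤151, cost 31≤281, sample rate 961≥898).
#8: not dominated.
#9: not dominated (best cost).
#10: not dominated (best power draw).
Pareto-optimal: #3, #4, #5, #6, #8, #9, #10 → 7.

7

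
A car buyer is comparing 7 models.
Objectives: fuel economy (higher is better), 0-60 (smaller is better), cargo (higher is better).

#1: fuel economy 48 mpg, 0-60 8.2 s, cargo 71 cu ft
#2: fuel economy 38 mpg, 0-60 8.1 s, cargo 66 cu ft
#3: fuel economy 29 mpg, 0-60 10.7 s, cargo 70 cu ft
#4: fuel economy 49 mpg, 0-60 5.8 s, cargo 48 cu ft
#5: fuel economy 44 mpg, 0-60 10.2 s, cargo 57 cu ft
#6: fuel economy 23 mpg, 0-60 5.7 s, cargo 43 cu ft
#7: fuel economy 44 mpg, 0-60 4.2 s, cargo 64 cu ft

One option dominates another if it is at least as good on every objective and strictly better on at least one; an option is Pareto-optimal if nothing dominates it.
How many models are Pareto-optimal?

#1: not dominated (best cargo).
#2: not dominated.
#3: dominated by #1 (fuel economy 48≥29, 0-60 8.2≤10.7, cargo 71≥70).
#4: not dominated (best fuel economy).
#5: dominated by #1 (fuel economy 48≥44, 0-60 8.2≤10.2, cargo 71≥57).
#6: dominated by #7 (fuel economy 44≥23, 0-60 4.2≤5.7, cargo 64≥43).
#7: not dominated (best 0-60).
Pareto-optimal: #1, #2, #4, #7 → 4.

4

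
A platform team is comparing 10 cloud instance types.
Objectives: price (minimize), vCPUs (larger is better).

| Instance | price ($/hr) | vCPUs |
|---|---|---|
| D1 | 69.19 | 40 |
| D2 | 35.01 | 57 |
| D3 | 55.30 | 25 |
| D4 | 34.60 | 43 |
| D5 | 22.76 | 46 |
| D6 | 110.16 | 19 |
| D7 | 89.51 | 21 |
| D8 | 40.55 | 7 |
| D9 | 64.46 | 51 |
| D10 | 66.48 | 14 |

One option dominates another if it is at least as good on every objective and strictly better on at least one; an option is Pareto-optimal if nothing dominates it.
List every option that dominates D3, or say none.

D2: price 35.01≤55.30, vCPUs 57≥25 — dominates D3.
D4: price 34.60≤55.30, vCPUs 43≥25 — dominates D3.
D5: price 22.76≤55.30, vCPUs 46≥25 — dominates D3.
Others (D1, D6, D7, D8, D9, D10) are each worse than D3 on at least one objective.

D2, D4, D5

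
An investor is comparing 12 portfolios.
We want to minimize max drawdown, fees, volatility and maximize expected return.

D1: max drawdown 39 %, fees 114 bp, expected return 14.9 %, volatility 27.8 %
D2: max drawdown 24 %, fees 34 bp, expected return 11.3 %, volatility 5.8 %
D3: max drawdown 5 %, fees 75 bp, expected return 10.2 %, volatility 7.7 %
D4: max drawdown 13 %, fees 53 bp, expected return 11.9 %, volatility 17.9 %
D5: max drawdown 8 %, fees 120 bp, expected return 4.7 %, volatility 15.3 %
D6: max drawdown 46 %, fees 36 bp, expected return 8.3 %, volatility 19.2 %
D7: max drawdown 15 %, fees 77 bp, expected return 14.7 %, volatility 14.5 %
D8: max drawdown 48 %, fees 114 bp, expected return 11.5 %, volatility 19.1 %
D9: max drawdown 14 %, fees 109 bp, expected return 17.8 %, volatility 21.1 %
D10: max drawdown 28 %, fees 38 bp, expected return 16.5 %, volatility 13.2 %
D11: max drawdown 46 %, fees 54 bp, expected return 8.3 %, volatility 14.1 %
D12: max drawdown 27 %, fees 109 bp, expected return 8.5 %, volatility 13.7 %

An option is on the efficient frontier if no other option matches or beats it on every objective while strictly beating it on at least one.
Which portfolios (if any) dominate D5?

D3

D3: max drawdown 5≤8, fees 75≤120, expected return 10.2≥4.7, volatility 7.7≤15.3 — dominates D5.
Others (D1, D2, D4, D6, D7, D8, D9, D10, D11, D12) are each worse than D5 on at least one objective.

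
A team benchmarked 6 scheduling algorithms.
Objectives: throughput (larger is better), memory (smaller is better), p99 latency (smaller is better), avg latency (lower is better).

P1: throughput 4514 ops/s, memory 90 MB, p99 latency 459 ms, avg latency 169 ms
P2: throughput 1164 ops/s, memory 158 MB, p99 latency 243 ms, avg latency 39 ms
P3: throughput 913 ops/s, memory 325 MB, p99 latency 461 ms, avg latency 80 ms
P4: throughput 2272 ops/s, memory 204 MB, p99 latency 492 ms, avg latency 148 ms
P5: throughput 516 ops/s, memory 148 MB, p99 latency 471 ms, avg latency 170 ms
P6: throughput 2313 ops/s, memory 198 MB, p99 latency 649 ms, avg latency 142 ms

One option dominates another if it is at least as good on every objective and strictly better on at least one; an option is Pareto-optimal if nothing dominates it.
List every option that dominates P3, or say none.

P2: throughput 1164≥913, memory 158≤325, p99 latency 243≤461, avg latency 39≤80 — dominates P3.
Others (P1, P4, P5, P6) are each worse than P3 on at least one objective.

P2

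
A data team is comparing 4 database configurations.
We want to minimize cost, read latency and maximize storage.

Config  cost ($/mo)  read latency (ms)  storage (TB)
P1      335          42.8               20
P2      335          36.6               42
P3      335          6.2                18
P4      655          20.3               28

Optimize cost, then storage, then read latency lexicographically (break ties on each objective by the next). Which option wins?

P2

First minimize cost: best is 335, kept {P1, P2, P3}.
Then maximize storage: best is 42, kept {P2}.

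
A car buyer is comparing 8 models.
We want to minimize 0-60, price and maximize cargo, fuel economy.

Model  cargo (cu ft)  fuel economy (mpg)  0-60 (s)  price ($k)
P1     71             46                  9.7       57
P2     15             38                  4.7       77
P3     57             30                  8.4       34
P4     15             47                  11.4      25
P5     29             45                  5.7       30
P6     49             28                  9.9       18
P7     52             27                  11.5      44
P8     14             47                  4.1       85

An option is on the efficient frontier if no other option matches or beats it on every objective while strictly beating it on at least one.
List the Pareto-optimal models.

P1: not dominated (best cargo).
P2: not dominated.
P3: not dominated.
P4: not dominated.
P5: not dominated.
P6: not dominated (best price).
P7: dominated by P3 (cargo 57≥52, fuel economy 30≥27, 0-60 8.4≤11.5, price 34≤44).
P8: not dominated (best 0-60).

P1, P2, P3, P4, P5, P6, P8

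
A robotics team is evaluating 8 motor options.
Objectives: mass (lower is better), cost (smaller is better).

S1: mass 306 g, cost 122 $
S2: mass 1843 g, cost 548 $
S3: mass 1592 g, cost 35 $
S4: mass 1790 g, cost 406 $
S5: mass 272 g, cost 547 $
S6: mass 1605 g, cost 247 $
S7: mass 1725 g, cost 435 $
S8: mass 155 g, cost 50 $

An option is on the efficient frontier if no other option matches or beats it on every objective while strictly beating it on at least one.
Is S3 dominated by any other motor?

S1: worse on cost (122 vs 35).
S2: worse on mass (1843 vs 1592).
S4: worse on mass (1790 vs 1592).
S5: worse on cost (547 vs 35).
S6: worse on mass (1605 vs 1592).
S7: worse on mass (1725 vs 1592).
S8: worse on cost (50 vs 35).
No option is at least as good as S3 on every objective and strictly better on one.

No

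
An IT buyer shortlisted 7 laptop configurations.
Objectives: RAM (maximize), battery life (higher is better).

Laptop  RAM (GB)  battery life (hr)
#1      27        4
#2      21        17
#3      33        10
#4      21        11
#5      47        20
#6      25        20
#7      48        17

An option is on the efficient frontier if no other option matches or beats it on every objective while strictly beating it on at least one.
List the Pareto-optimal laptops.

#1: dominated by #3 (RAM 33≥27, battery life 10≥4).
#2: dominated by #5 (RAM 47≥21, battery life 20≥17).
#3: dominated by #5 (RAM 47≥33, battery life 20≥10).
#4: dominated by #2 (RAM 21≥21, battery life 17≥11).
#5: not dominated.
#6: dominated by #5 (RAM 47≥25, battery life 20≥20).
#7: not dominated (best RAM).

#5, #7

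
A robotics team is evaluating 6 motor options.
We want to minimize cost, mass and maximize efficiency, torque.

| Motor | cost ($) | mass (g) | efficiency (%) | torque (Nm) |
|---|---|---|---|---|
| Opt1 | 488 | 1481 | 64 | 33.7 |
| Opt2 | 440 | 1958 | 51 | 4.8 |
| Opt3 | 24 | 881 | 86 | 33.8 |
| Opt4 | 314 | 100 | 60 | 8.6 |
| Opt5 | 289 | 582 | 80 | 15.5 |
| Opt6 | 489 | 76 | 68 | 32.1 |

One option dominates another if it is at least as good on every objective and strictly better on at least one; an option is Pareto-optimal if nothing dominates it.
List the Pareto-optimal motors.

Opt1: dominated by Opt3 (cost 24≤488, mass 881≤1481, efficiency 86≥64, torque 33.8≥33.7).
Opt2: dominated by Opt3 (cost 24≤440, mass 881≤1958, efficiency 86≥51, torque 33.8≥4.8).
Opt3: not dominated (best cost).
Opt4: not dominated.
Opt5: not dominated.
Opt6: not dominated (best mass).

Opt3, Opt4, Opt5, Opt6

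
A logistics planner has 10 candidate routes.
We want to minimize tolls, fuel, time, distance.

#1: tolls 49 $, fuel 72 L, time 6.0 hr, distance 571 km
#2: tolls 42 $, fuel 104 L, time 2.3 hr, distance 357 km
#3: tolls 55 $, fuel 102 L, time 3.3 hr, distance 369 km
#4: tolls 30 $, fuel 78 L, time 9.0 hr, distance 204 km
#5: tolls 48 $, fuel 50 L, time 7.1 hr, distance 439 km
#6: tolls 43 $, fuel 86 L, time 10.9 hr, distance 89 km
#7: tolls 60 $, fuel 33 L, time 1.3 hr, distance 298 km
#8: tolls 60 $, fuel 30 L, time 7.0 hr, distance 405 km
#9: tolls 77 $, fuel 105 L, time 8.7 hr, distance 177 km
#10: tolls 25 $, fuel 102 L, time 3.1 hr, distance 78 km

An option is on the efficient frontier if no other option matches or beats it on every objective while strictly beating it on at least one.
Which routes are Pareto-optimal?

#1: not dominated.
#2: not dominated.
#3: dominated by #10 (tolls 25≤55, fuel 102≤102, time 3.1≤3.3, distance 78≤369).
#4: not dominated.
#5: not dominated.
#6: not dominated.
#7: not dominated (best time).
#8: not dominated (best fuel).
#9: dominated by #10 (tolls 25≤77, fuel 102≤105, time 3.1≤8.7, distance 78≤177).
#10: not dominated (best tolls).

#1, #2, #4, #5, #6, #7, #8, #10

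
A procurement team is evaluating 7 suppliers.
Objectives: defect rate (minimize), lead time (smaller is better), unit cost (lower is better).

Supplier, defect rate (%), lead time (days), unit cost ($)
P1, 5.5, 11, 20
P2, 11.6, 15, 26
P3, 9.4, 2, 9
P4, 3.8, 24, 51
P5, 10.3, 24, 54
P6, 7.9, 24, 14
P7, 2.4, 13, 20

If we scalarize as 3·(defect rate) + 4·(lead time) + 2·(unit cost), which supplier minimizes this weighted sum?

P3

P1: 3·5.5 + 4·11 + 2·20 = 100.5
P2: 3·11.6 + 4·15 + 2·26 = 146.8
P3: 3·9.4 + 4·2 + 2·9 = 54.2
P4: 3·3.8 + 4·24 + 2·51 = 209.4
P5: 3·10.3 + 4·24 + 2·54 = 234.9
P6: 3·7.9 + 4·24 + 2·14 = 147.7
P7: 3·2.4 + 4·13 + 2·20 = 99.2
Lowest: P3 at 54.2.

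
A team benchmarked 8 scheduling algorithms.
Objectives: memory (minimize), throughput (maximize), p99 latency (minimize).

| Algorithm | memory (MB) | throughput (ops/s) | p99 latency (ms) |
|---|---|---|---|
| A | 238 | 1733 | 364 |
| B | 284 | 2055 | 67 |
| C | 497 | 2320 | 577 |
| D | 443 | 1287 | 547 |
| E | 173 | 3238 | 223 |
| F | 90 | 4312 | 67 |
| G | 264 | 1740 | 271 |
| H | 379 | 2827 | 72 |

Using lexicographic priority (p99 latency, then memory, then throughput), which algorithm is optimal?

First minimize p99 latency: best is 67, kept {B, F}.
Then minimize memory: best is 90, kept {F}.

F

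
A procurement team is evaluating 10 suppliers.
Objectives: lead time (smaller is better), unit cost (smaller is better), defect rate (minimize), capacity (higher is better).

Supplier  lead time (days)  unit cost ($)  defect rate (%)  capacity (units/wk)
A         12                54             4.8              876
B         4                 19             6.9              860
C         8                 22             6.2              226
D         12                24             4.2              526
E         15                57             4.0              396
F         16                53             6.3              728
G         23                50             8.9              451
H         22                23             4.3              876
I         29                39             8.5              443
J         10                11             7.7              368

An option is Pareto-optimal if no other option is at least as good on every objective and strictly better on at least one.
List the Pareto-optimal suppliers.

A, B, C, D, E, F, H, J

A: not dominated.
B: not dominated (best lead time).
C: not dominated.
D: not dominated.
E: not dominated (best defect rate).
F: not dominated.
G: dominated by B (lead time 4≤23, unit cost 19≤50, defect rate 6.9≤8.9, capacity 860≥451).
H: not dominated.
I: dominated by B (lead time 4≤29, unit cost 19≤39, defect rate 6.9≤8.5, capacity 860≥443).
J: not dominated (best unit cost).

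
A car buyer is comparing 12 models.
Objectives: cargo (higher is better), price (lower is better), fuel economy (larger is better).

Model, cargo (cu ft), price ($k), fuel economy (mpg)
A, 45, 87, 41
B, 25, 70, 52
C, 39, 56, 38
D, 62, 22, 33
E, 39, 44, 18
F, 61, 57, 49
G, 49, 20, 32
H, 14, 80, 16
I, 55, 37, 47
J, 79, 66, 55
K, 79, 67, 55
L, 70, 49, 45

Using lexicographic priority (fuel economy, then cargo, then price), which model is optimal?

First maximize fuel economy: best is 55, kept {J, K}.
Then maximize cargo: best is 79, kept {J, K}.
Then minimize price: best is 66, kept {J}.

J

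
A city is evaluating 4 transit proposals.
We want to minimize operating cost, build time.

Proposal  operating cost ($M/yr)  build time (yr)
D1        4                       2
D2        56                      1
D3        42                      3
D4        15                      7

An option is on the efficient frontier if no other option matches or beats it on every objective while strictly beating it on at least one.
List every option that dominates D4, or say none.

D1

D1: operating cost 4≤15, build time 2≤7 — dominates D4.
Others (D2, D3) are each worse than D4 on at least one objective.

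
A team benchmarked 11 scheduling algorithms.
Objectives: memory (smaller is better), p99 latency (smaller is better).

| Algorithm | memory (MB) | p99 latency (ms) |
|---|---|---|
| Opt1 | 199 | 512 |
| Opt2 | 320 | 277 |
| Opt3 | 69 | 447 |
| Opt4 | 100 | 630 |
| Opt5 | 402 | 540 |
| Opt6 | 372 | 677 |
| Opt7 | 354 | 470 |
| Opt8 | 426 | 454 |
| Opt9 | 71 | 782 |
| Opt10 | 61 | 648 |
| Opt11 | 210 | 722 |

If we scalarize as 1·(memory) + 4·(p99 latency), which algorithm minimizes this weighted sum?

Opt2

Opt1: 1·199 + 4·512 = 2247
Opt2: 1·320 + 4·277 = 1428
Opt3: 1·69 + 4·447 = 1857
Opt4: 1·100 + 4·630 = 2620
Opt5: 1·402 + 4·540 = 2562
Opt6: 1·372 + 4·677 = 3080
Opt7: 1·354 + 4·470 = 2234
Opt8: 1·426 + 4·454 = 2242
Opt9: 1·71 + 4·782 = 3199
Opt10: 1·61 + 4·648 = 2653
Opt11: 1·210 + 4·722 = 3098
Lowest: Opt2 at 1428.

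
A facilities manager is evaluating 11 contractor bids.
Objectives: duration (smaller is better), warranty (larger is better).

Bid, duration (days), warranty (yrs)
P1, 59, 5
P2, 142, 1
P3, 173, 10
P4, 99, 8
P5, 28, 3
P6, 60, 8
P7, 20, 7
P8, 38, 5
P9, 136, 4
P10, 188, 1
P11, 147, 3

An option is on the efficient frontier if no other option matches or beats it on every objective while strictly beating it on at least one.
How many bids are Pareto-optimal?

3

P1: dominated by P7 (duration 20≤59, warranty 7≥5).
P2: dominated by P1 (duration 59≤142, warranty 5≥1).
P3: not dominated (best warranty).
P4: dominated by P6 (duration 60≤99, warranty 8≥8).
P5: dominated by P7 (duration 20≤28, warranty 7≥3).
P6: not dominated.
P7: not dominated (best duration).
P8: dominated by P7 (duration 20≤38, warranty 7≥5).
P9: dominated by P1 (duration 59≤136, warranty 5≥4).
P10: dominated by P1 (duration 59≤188, warranty 5≥1).
P11: dominated by P1 (duration 59≤147, warranty 5≥3).
Pareto-optimal: P3, P6, P7 → 3.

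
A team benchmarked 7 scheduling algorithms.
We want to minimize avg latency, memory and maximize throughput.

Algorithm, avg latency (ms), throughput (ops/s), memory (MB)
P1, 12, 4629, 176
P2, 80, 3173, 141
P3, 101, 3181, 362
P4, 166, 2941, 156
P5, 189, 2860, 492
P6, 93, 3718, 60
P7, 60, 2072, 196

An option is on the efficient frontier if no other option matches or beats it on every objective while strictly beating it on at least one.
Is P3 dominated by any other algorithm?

P1 vs P3: avg latency 12≤101, throughput 4629≥3181, memory 176≤362 — P1 is at least as good on every objective and strictly better on at least one, so P1 dominates P3.

Yes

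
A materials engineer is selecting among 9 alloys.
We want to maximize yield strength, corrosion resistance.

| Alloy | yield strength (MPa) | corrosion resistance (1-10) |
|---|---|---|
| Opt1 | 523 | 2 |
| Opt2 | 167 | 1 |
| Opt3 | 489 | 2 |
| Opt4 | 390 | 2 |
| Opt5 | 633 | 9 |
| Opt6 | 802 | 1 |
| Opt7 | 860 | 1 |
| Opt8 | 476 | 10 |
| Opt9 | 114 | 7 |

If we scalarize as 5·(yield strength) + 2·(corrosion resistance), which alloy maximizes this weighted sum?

Opt1: 5·523 + 2·2 = 2619
Opt2: 5·167 + 2·1 = 837
Opt3: 5·489 + 2·2 = 2449
Opt4: 5·390 + 2·2 = 1954
Opt5: 5·633 + 2·9 = 3183
Opt6: 5·802 + 2·1 = 4012
Opt7: 5·860 + 2·1 = 4302
Opt8: 5·476 + 2·10 = 2400
Opt9: 5·114 + 2·7 = 584
Highest: Opt7 at 4302.

Opt7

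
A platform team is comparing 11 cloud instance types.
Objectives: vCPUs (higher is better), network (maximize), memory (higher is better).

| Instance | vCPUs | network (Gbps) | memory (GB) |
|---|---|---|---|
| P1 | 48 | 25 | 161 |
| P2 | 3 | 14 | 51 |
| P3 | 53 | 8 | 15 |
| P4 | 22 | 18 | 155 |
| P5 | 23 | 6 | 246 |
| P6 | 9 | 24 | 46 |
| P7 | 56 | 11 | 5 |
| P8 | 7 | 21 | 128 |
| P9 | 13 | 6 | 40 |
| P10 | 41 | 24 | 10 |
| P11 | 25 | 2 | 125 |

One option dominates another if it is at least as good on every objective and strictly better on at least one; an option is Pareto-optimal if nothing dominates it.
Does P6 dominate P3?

P6 vs P3: P6 is worse on vCPUs (9 vs 53), so it does not dominate P3.

No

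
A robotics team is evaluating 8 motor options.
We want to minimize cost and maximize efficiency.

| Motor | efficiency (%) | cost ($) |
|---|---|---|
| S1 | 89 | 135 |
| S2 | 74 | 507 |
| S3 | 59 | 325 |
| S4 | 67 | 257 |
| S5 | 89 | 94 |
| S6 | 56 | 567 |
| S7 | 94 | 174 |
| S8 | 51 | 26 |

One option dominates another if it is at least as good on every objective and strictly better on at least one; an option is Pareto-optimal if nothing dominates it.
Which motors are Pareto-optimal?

S5, S7, S8

S1: dominated by S5 (efficiency 89≥89, cost 94≤135).
S2: dominated by S1 (efficiency 89≥74, cost 135≤507).
S3: dominated by S1 (efficiency 89≥59, cost 135≤325).
S4: dominated by S1 (efficiency 89≥67, cost 135≤257).
S5: not dominated.
S6: dominated by S1 (efficiency 89≥56, cost 135≤567).
S7: not dominated (best efficiency).
S8: not dominated (best cost).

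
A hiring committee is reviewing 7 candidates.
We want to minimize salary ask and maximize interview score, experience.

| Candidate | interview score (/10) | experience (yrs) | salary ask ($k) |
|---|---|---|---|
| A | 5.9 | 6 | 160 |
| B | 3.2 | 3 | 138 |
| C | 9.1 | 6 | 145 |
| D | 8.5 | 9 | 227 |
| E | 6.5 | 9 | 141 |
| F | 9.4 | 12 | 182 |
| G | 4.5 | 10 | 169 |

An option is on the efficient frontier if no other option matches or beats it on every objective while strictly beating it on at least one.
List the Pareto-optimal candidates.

A: dominated by C (interview score 9.1≥5.9, experience 6≥6, salary ask 145≤160).
B: not dominated (best salary ask).
C: not dominated.
D: dominated by F (interview score 9.4≥8.5, experience 12≥9, salary ask 182≤227).
E: not dominated.
F: not dominated (best interview score).
G: not dominated.

B, C, E, F, G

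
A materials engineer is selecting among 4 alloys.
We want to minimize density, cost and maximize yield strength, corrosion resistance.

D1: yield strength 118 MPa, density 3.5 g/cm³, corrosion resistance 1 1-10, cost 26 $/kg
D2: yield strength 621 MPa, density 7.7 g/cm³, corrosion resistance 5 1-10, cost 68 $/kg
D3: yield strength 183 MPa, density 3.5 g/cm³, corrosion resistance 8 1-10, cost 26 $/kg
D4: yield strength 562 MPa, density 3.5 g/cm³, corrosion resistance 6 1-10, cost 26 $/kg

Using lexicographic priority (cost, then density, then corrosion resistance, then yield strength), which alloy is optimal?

First minimize cost: best is 26, kept {D1, D3, D4}.
Then minimize density: best is 3.5, kept {D1, D3, D4}.
Then maximize corrosion resistance: best is 8, kept {D3}.

D3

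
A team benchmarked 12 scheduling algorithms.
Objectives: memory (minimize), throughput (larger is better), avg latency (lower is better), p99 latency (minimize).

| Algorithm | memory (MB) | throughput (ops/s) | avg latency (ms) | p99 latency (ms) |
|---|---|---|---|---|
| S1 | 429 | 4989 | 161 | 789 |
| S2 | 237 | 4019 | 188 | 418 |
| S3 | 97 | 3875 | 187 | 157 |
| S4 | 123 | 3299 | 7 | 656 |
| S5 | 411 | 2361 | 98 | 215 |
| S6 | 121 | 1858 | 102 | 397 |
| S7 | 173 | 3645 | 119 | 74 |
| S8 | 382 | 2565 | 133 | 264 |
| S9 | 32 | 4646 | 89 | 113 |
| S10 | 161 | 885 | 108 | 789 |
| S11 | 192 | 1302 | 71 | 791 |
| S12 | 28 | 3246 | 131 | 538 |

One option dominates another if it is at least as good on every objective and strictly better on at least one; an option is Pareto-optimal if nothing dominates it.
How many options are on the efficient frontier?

S1: not dominated (best throughput).
S2: dominated by S9 (memory 32≤237, throughput 4646≥4019, avg latency 89≤188, p99 latency 113≤418).
S3: dominated by S9 (memory 32≤97, throughput 4646≥3875, avg latency 89≤187, p99 latency 113≤157).
S4: not dominated (best avg latency).
S5: dominated by S9 (memory 32≤411, throughput 4646≥2361, avg latency 89≤98, p99 latency 113≤215).
S6: dominated by S9 (memory 32≤121, throughput 4646≥1858, avg latency 89≤102, p99 latency 113≤397).
S7: not dominated (best p99 latency).
S8: dominated by S7 (memory 173≤382, throughput 3645≥2565, avg latency 119≤133, p99 latency 74≤264).
S9: not dominated.
S10: dominated by S4 (memory 123≤161, throughput 3299≥885, avg latency 7≤108, p99 latency 656≤789).
S11: dominated by S4 (memory 123≤192, throughput 3299≥1302, avg latency 7≤71, p99 latency 656≤791).
S12: not dominated (best memory).
Pareto-optimal: S1, S4, S7, S9, S12 → 5.

5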